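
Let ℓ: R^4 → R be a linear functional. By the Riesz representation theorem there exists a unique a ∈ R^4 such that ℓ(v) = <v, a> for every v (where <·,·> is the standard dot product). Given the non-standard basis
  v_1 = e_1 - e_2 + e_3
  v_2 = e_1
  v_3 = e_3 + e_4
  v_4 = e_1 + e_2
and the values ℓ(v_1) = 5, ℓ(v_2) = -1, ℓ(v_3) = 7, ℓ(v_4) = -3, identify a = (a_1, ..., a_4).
a = (-1, -2, 4, 3)

Write a = (a_1, ..., a_4) in the standard basis. For each basis vector v_i, ℓ(v_i) = <v_i, a> is a linear equation in the a_j's. Collect the n equations into a matrix system V a = ℓ, where row i of V is v_i (expressed in the standard basis). Since V is invertible (lower-triangular with 1s on the diagonal, up to permutation), solve by back-substitution:
  V =
[[1, -1, 1, 0],
 [1, 0, 0, 0],
 [0, 0, 1, 1],
 [1, 1, 0, 0]]
  V a = (5, -1, 7, -3)
Solving gives a = (-1, -2, 4, 3).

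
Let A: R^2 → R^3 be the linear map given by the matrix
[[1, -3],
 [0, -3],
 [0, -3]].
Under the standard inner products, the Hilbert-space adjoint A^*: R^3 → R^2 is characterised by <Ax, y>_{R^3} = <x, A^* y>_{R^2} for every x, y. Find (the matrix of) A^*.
A^* = A^T =
[[1, 0, 0],
 [-3, -3, -3]]

For real matrices with standard dot products, the defining identity <Ax, y> = <x, A^* y> gives (Ax)^T y = x^T (A^*) y, i.e. x^T A^T y = x^T (A^*) y. Since this holds for all x, y, we must have A^* = A^T. Therefore
A^* =
[[1, 0, 0],
 [-3, -3, -3]].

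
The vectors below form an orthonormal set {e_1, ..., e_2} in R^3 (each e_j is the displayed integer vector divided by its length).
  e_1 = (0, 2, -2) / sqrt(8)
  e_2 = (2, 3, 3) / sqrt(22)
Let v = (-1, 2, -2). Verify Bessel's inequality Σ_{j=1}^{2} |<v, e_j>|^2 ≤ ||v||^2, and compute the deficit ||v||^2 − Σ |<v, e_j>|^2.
Σ |<v, e_j>|^2 = 90/11; ||v||^2 = 9; deficit = 9/11

Write each e_j = u_j / sqrt(<u_j, u_j>) where u_j is the displayed integer vector. Then <v, e_j> = <v, u_j> / sqrt(<u_j, u_j>), so |<v, e_j>|^2 = <v, u_j>^2 / <u_j, u_j>.
Coefficients: <v, e_1> = 8/sqrt(8), <v, e_2> = -2/sqrt(22).
Square and sum: Σ |<v, e_j>|^2 = 90/11.
Compute ||v||^2 = v·v = 9.
Deficit = 9 − 90/11 = 9/11 ≥ 0, confirming Bessel's inequality. (The deficit equals ||v − Σ <v,e_j> e_j||^2, the squared distance from v to span{e_j}.)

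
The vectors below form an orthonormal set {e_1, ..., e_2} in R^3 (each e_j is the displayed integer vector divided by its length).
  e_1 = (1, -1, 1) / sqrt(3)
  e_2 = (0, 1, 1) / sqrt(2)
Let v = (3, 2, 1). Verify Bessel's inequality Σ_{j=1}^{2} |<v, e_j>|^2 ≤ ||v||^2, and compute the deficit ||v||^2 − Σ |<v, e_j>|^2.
Σ |<v, e_j>|^2 = 35/6; ||v||^2 = 14; deficit = 49/6

Write each e_j = u_j / sqrt(<u_j, u_j>) where u_j is the displayed integer vector. Then <v, e_j> = <v, u_j> / sqrt(<u_j, u_j>), so |<v, e_j>|^2 = <v, u_j>^2 / <u_j, u_j>.
Coefficients: <v, e_1> = 2/sqrt(3), <v, e_2> = 3/sqrt(2).
Square and sum: Σ |<v, e_j>|^2 = 35/6.
Compute ||v||^2 = v·v = 14.
Deficit = 14 − 35/6 = 49/6 ≥ 0, confirming Bessel's inequality. (The deficit equals ||v − Σ <v,e_j> e_j||^2, the squared distance from v to span{e_j}.)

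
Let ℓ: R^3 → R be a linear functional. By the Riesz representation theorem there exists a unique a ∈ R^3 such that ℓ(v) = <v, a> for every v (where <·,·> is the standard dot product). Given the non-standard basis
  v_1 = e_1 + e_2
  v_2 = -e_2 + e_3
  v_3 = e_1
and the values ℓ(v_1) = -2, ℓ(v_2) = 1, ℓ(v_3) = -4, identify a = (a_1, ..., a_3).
a = (-4, 2, 3)

Write a = (a_1, ..., a_3) in the standard basis. For each basis vector v_i, ℓ(v_i) = <v_i, a> is a linear equation in the a_j's. Collect the n equations into a matrix system V a = ℓ, where row i of V is v_i (expressed in the standard basis). Since V is invertible (lower-triangular with 1s on the diagonal, up to permutation), solve by back-substitution:
  V =
[[1, 1, 0],
 [0, -1, 1],
 [1, 0, 0]]
  V a = (-2, 1, -4)
Solving gives a = (-4, 2, 3).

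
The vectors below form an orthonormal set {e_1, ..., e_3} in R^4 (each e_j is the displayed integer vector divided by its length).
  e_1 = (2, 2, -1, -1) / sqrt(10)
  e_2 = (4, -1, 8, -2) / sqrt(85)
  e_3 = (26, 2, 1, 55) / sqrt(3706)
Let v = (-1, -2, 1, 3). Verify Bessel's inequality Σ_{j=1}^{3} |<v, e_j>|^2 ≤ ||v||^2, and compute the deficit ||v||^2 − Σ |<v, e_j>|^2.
Σ |<v, e_j>|^2 = 1634/109; ||v||^2 = 15; deficit = 1/109

Write each e_j = u_j / sqrt(<u_j, u_j>) where u_j is the displayed integer vector. Then <v, e_j> = <v, u_j> / sqrt(<u_j, u_j>), so |<v, e_j>|^2 = <v, u_j>^2 / <u_j, u_j>.
Coefficients: <v, e_1> = -10/sqrt(10), <v, e_2> = 0/sqrt(85), <v, e_3> = 136/sqrt(3706).
Square and sum: Σ |<v, e_j>|^2 = 1634/109.
Compute ||v||^2 = v·v = 15.
Deficit = 15 − 1634/109 = 1/109 ≥ 0, confirming Bessel's inequality. (The deficit equals ||v − Σ <v,e_j> e_j||^2, the squared distance from v to span{e_j}.)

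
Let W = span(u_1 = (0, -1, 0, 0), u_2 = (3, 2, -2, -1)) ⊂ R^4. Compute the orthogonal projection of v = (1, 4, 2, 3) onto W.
proj_W(v) = (-6/7, 4, 4/7, 2/7)

Set up U = [u_1 | ... | u_2] ∈ R^(4×2). The projector onto W = col(U) is P = U (U^T U)^(-1) U^T.
Compute U^T U =
  [1, -2]
  [-2, 18],
and U^T v = (-4, 4).
Solve U^T U · c = U^T v for the coefficients: c = (-32/7, -2/7). The projection is proj_W(v) = U c.
Check: (v - proj_W(v)) · u_1 = 0  (should be 0).
Check: (v - proj_W(v)) · u_2 = 0  (should be 0).
Result: proj_W(v) = (-6/7, 4, 4/7, 2/7).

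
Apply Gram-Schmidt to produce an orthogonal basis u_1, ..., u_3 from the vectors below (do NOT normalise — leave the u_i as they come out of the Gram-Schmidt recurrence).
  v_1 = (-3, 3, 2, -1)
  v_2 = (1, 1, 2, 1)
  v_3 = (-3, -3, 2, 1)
Orthogonal basis:
  u_1 = (-3, 3, 2, -1)
  u_2 = (32/23, 14/23, 40/23, 26/23)
  u_3 = (-44/19, -62/19, 40/19, 26/19)

Apply the Gram-Schmidt recurrence
  u_1 = v_1
  u_i = v_i − Σ_{j<i} ((v_i · u_j) / (u_j · u_j)) · u_j.

Step by step this gives:
  u_1 = (-3, 3, 2, -1)
  u_2 = (32/23, 14/23, 40/23, 26/23)
  u_3 = (-44/19, -62/19, 40/19, 26/19)

Orthogonality check:
  u_2 · u_1 = 0 (should be 0)
  u_3 · u_1 = 0 (should be 0)
  u_3 · u_2 = 0 (should be 0)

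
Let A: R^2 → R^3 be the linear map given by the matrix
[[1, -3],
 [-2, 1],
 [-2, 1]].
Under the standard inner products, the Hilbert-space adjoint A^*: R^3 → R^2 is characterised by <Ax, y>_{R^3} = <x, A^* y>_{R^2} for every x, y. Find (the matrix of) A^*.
A^* = A^T =
[[1, -2, -2],
 [-3, 1, 1]]

For real matrices with standard dot products, the defining identity <Ax, y> = <x, A^* y> gives (Ax)^T y = x^T (A^*) y, i.e. x^T A^T y = x^T (A^*) y. Since this holds for all x, y, we must have A^* = A^T. Therefore
A^* =
[[1, -2, -2],
 [-3, 1, 1]].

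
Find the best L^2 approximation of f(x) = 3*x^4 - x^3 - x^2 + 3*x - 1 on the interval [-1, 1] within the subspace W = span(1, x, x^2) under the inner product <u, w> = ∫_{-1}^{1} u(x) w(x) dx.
g(x) = 11*x^2/7 + 12*x/5 - 44/35

The best approximation g ∈ W is the orthogonal projection of f onto W. Writing g = a_0 + a_1 x + a_2 x^2, the coefficients solve the normal equations G · a = b where
  G_{ij} = <φ_i, φ_j> and b_i = <f, φ_i>, with φ_0 = 1, φ_1 = x, φ_2 = x^2.
G =
  [2, 0, 2/3]
  [0, 2/3, 0]
  [2/3, 0, 2/5],
b = (-22/15, 8/5, -22/105).
Solving gives a_0 = -44/35, a_1 = 12/5, a_2 = 11/7, so
  g(x) = 11*x^2/7 + 12*x/5 - 44/35.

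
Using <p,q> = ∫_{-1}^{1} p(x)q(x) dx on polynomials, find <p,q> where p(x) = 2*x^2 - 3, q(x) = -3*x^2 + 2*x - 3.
<p,q> = 88/5

Expand the product: p(x)·q(x) = -6*x^4 + 4*x^3 + 3*x^2 - 6*x + 9.
∫_{-1}^{1} of each monomial x^k gives [2/(k+1) if k even, 0 if k odd]. Integrating term-by-term (or equivalently evaluating the antiderivative F(x) = -6*x^5/5 + x^4 + x^3 - 3*x^2 + 9*x at the endpoints):
  F(1) − F(−1) = 34/5 − (-54/5) = 88/5.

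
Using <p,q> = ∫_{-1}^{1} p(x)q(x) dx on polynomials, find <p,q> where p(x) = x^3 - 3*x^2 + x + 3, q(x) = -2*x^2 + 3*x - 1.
<p,q> = -12/5

Expand the product: p(x)·q(x) = -2*x^5 + 9*x^4 - 12*x^3 + 8*x - 3.
∫_{-1}^{1} of each monomial x^k gives [2/(k+1) if k even, 0 if k odd]. Integrating term-by-term (or equivalently evaluating the antiderivative F(x) = -x^6/3 + 9*x^5/5 - 3*x^4 + 4*x^2 - 3*x at the endpoints):
  F(1) − F(−1) = -8/15 − (28/15) = -12/5.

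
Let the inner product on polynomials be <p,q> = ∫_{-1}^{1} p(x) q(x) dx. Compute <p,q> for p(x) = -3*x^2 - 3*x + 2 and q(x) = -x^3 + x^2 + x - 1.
<p,q> = -8/3

Expand the product: p(x)·q(x) = 3*x^5 - 8*x^3 + 2*x^2 + 5*x - 2.
∫_{-1}^{1} of each monomial x^k gives [2/(k+1) if k even, 0 if k odd]. Integrating term-by-term (or equivalently evaluating the antiderivative F(x) = x^6/2 - 2*x^4 + 2*x^3/3 + 5*x^2/2 - 2*x at the endpoints):
  F(1) − F(−1) = -1/3 − (7/3) = -8/3.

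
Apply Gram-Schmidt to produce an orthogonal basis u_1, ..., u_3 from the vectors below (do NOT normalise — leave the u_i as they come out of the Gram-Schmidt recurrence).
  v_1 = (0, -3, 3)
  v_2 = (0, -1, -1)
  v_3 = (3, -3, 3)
Orthogonal basis:
  u_1 = (0, -3, 3)
  u_2 = (0, -1, -1)
  u_3 = (3, 0, 0)

Apply the Gram-Schmidt recurrence
  u_1 = v_1
  u_i = v_i − Σ_{j<i} ((v_i · u_j) / (u_j · u_j)) · u_j.

Step by step this gives:
  u_1 = (0, -3, 3)
  u_2 = (0, -1, -1)
  u_3 = (3, 0, 0)

Orthogonality check:
  u_2 · u_1 = 0 (should be 0)
  u_3 · u_1 = 0 (should be 0)
  u_3 · u_2 = 0 (should be 0)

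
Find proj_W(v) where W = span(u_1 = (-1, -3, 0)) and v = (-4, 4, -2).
proj_W(v) = (4/5, 12/5, 0)

Set up U = [u_1 | ... | u_1] ∈ R^(3×1). The projector onto W = col(U) is P = U (U^T U)^(-1) U^T.
Compute U^T U =
  [10],
and U^T v = (-8).
Solve U^T U · c = U^T v for the coefficients: c = (-4/5). The projection is proj_W(v) = U c.
Check: (v - proj_W(v)) · u_1 = 0  (should be 0).
Result: proj_W(v) = (4/5, 12/5, 0).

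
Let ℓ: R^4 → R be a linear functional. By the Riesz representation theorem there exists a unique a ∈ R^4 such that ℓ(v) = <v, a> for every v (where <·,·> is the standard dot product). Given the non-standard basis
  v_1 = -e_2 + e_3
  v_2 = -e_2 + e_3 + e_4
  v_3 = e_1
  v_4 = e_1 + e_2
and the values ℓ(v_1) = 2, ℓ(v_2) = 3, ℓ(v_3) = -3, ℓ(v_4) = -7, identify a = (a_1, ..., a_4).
a = (-3, -4, -2, 1)

Write a = (a_1, ..., a_4) in the standard basis. For each basis vector v_i, ℓ(v_i) = <v_i, a> is a linear equation in the a_j's. Collect the n equations into a matrix system V a = ℓ, where row i of V is v_i (expressed in the standard basis). Since V is invertible (lower-triangular with 1s on the diagonal, up to permutation), solve by back-substitution:
  V =
[[0, -1, 1, 0],
 [0, -1, 1, 1],
 [1, 0, 0, 0],
 [1, 1, 0, 0]]
  V a = (2, 3, -3, -7)
Solving gives a = (-3, -4, -2, 1).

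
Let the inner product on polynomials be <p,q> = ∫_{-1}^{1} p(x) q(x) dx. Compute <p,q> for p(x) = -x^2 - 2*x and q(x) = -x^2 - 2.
<p,q> = 26/15

Expand the product: p(x)·q(x) = x^4 + 2*x^3 + 2*x^2 + 4*x.
∫_{-1}^{1} of each monomial x^k gives [2/(k+1) if k even, 0 if k odd]. Integrating term-by-term (or equivalently evaluating the antiderivative F(x) = x^5/5 + x^4/2 + 2*x^3/3 + 2*x^2 at the endpoints):
  F(1) − F(−1) = 101/30 − (49/30) = 26/15.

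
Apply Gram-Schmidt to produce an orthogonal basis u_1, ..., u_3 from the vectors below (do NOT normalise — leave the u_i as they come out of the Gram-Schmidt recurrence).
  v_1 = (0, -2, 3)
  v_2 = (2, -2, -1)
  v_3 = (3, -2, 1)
Orthogonal basis:
  u_1 = (0, -2, 3)
  u_2 = (2, -24/13, -16/13)
  u_3 = (32/29, 24/29, 16/29)

Apply the Gram-Schmidt recurrence
  u_1 = v_1
  u_i = v_i − Σ_{j<i} ((v_i · u_j) / (u_j · u_j)) · u_j.

Step by step this gives:
  u_1 = (0, -2, 3)
  u_2 = (2, -24/13, -16/13)
  u_3 = (32/29, 24/29, 16/29)

Orthogonality check:
  u_2 · u_1 = 0 (should be 0)
  u_3 · u_1 = 0 (should be 0)
  u_3 · u_2 = 0 (should be 0)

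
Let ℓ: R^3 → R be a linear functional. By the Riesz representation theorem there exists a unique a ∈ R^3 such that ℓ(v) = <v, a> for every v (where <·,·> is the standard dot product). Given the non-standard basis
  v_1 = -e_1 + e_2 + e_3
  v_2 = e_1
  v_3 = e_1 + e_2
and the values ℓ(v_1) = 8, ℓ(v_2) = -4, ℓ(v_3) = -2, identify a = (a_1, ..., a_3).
a = (-4, 2, 2)

Write a = (a_1, ..., a_3) in the standard basis. For each basis vector v_i, ℓ(v_i) = <v_i, a> is a linear equation in the a_j's. Collect the n equations into a matrix system V a = ℓ, where row i of V is v_i (expressed in the standard basis). Since V is invertible (lower-triangular with 1s on the diagonal, up to permutation), solve by back-substitution:
  V =
[[-1, 1, 1],
 [1, 0, 0],
 [1, 1, 0]]
  V a = (8, -4, -2)
Solving gives a = (-4, 2, 2).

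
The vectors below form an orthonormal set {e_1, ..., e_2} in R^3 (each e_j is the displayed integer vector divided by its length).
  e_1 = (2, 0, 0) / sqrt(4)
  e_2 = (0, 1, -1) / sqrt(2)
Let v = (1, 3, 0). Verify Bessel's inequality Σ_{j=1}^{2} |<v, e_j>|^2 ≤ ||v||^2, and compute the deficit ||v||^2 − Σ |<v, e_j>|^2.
Σ |<v, e_j>|^2 = 11/2; ||v||^2 = 10; deficit = 9/2

Write each e_j = u_j / sqrt(<u_j, u_j>) where u_j is the displayed integer vector. Then <v, e_j> = <v, u_j> / sqrt(<u_j, u_j>), so |<v, e_j>|^2 = <v, u_j>^2 / <u_j, u_j>.
Coefficients: <v, e_1> = 2/sqrt(4), <v, e_2> = 3/sqrt(2).
Square and sum: Σ |<v, e_j>|^2 = 11/2.
Compute ||v||^2 = v·v = 10.
Deficit = 10 − 11/2 = 9/2 ≥ 0, confirming Bessel's inequality. (The deficit equals ||v − Σ <v,e_j> e_j||^2, the squared distance from v to span{e_j}.)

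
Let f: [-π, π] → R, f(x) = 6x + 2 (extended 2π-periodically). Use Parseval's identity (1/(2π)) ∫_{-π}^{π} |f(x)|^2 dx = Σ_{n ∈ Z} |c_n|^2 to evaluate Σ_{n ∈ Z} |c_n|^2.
Σ |c_n|^2 = 12π^2 + 4

Expand and integrate term by term over [-π, π]:
  ∫ (6x)^2 dx = 36·(2π^3/3); ∫ 2·6·(2)·x dx = 0 (odd integrand); ∫ 2^2 dx = 4·2π.
So (1/(2π)) ∫_{-π}^{π} (6x + 2)^2 dx = 36π^2/3 + 4 = 12π^2 + 4.
Parseval ⇒ Σ |c_n|^2 = 12π^2 + 4.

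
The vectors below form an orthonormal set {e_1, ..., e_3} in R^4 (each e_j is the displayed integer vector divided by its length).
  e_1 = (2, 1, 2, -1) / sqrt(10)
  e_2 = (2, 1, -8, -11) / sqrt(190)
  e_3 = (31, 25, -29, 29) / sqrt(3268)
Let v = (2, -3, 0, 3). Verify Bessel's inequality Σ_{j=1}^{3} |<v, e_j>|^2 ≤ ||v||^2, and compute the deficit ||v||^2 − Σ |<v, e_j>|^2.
Σ |<v, e_j>|^2 = 321/43; ||v||^2 = 22; deficit = 625/43

Write each e_j = u_j / sqrt(<u_j, u_j>) where u_j is the displayed integer vector. Then <v, e_j> = <v, u_j> / sqrt(<u_j, u_j>), so |<v, e_j>|^2 = <v, u_j>^2 / <u_j, u_j>.
Coefficients: <v, e_1> = -2/sqrt(10), <v, e_2> = -32/sqrt(190), <v, e_3> = 74/sqrt(3268).
Square and sum: Σ |<v, e_j>|^2 = 321/43.
Compute ||v||^2 = v·v = 22.
Deficit = 22 − 321/43 = 625/43 ≥ 0, confirming Bessel's inequality. (The deficit equals ||v − Σ <v,e_j> e_j||^2, the squared distance from v to span{e_j}.)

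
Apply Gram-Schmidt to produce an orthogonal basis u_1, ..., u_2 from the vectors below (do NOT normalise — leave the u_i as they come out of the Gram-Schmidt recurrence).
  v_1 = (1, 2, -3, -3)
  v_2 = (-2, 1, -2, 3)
Orthogonal basis:
  u_1 = (1, 2, -3, -3)
  u_2 = (-43/23, 29/23, -55/23, 60/23)

Apply the Gram-Schmidt recurrence
  u_1 = v_1
  u_i = v_i − Σ_{j<i} ((v_i · u_j) / (u_j · u_j)) · u_j.

Step by step this gives:
  u_1 = (1, 2, -3, -3)
  u_2 = (-43/23, 29/23, -55/23, 60/23)

Orthogonality check:
  u_2 · u_1 = 0 (should be 0)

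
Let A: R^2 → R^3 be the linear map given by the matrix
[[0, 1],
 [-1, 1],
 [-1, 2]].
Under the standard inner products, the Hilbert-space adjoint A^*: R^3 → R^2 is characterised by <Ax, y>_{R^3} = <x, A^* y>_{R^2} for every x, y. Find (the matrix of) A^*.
A^* = A^T =
[[0, -1, -1],
 [1, 1, 2]]

For real matrices with standard dot products, the defining identity <Ax, y> = <x, A^* y> gives (Ax)^T y = x^T (A^*) y, i.e. x^T A^T y = x^T (A^*) y. Since this holds for all x, y, we must have A^* = A^T. Therefore
A^* =
[[0, -1, -1],
 [1, 1, 2]].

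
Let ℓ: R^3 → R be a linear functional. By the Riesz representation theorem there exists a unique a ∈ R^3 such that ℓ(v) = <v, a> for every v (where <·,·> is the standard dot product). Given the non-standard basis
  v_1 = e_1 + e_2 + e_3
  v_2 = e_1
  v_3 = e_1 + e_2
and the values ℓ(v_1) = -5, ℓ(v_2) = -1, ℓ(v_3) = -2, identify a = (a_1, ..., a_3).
a = (-1, -1, -3)

Write a = (a_1, ..., a_3) in the standard basis. For each basis vector v_i, ℓ(v_i) = <v_i, a> is a linear equation in the a_j's. Collect the n equations into a matrix system V a = ℓ, where row i of V is v_i (expressed in the standard basis). Since V is invertible (lower-triangular with 1s on the diagonal, up to permutation), solve by back-substitution:
  V =
[[1, 1, 1],
 [1, 0, 0],
 [1, 1, 0]]
  V a = (-5, -1, -2)
Solving gives a = (-1, -1, -3).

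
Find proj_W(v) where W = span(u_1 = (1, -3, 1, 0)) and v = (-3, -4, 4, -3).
proj_W(v) = (13/11, -39/11, 13/11, 0)

Set up U = [u_1 | ... | u_1] ∈ R^(4×1). The projector onto W = col(U) is P = U (U^T U)^(-1) U^T.
Compute U^T U =
  [11],
and U^T v = (13).
Solve U^T U · c = U^T v for the coefficients: c = (13/11). The projection is proj_W(v) = U c.
Check: (v - proj_W(v)) · u_1 = 0  (should be 0).
Result: proj_W(v) = (13/11, -39/11, 13/11, 0).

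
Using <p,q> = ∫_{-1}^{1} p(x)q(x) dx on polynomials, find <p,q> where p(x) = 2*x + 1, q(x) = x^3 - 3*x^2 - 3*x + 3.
<p,q> = 4/5

Expand the product: p(x)·q(x) = 2*x^4 - 5*x^3 - 9*x^2 + 3*x + 3.
∫_{-1}^{1} of each monomial x^k gives [2/(k+1) if k even, 0 if k odd]. Integrating term-by-term (or equivalently evaluating the antiderivative F(x) = 2*x^5/5 - 5*x^4/4 - 3*x^3 + 3*x^2/2 + 3*x at the endpoints):
  F(1) − F(−1) = 13/20 − (-3/20) = 4/5.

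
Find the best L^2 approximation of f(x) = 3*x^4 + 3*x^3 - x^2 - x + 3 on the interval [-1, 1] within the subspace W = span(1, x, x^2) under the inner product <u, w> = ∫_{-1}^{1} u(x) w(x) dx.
g(x) = 11*x^2/7 + 4*x/5 + 96/35

The best approximation g ∈ W is the orthogonal projection of f onto W. Writing g = a_0 + a_1 x + a_2 x^2, the coefficients solve the normal equations G · a = b where
  G_{ij} = <φ_i, φ_j> and b_i = <f, φ_i>, with φ_0 = 1, φ_1 = x, φ_2 = x^2.
G =
  [2, 0, 2/3]
  [0, 2/3, 0]
  [2/3, 0, 2/5],
b = (98/15, 8/15, 86/35).
Solving gives a_0 = 96/35, a_1 = 4/5, a_2 = 11/7, so
  g(x) = 11*x^2/7 + 4*x/5 + 96/35.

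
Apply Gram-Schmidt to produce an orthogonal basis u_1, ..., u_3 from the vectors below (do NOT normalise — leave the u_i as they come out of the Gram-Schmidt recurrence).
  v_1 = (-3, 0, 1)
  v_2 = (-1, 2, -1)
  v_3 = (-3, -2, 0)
Orthogonal basis:
  u_1 = (-3, 0, 1)
  u_2 = (-2/5, 2, -6/5)
  u_3 = (-1/2, -1, -3/2)

Apply the Gram-Schmidt recurrence
  u_1 = v_1
  u_i = v_i − Σ_{j<i} ((v_i · u_j) / (u_j · u_j)) · u_j.

Step by step this gives:
  u_1 = (-3, 0, 1)
  u_2 = (-2/5, 2, -6/5)
  u_3 = (-1/2, -1, -3/2)

Orthogonality check:
  u_2 · u_1 = 0 (should be 0)
  u_3 · u_1 = 0 (should be 0)
  u_3 · u_2 = 0 (should be 0)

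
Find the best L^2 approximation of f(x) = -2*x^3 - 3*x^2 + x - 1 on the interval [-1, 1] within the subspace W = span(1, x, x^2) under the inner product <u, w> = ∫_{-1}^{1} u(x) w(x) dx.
g(x) = -3*x^2 - x/5 - 1

The best approximation g ∈ W is the orthogonal projection of f onto W. Writing g = a_0 + a_1 x + a_2 x^2, the coefficients solve the normal equations G · a = b where
  G_{ij} = <φ_i, φ_j> and b_i = <f, φ_i>, with φ_0 = 1, φ_1 = x, φ_2 = x^2.
G =
  [2, 0, 2/3]
  [0, 2/3, 0]
  [2/3, 0, 2/5],
b = (-4, -2/15, -28/15).
Solving gives a_0 = -1, a_1 = -1/5, a_2 = -3, so
  g(x) = -3*x^2 - x/5 - 1.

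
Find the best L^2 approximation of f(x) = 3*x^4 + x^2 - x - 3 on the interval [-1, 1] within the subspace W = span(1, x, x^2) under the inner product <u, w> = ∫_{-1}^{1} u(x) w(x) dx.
g(x) = 25*x^2/7 - x - 114/35

The best approximation g ∈ W is the orthogonal projection of f onto W. Writing g = a_0 + a_1 x + a_2 x^2, the coefficients solve the normal equations G · a = b where
  G_{ij} = <φ_i, φ_j> and b_i = <f, φ_i>, with φ_0 = 1, φ_1 = x, φ_2 = x^2.
G =
  [2, 0, 2/3]
  [0, 2/3, 0]
  [2/3, 0, 2/5],
b = (-62/15, -2/3, -26/35).
Solving gives a_0 = -114/35, a_1 = -1, a_2 = 25/7, so
  g(x) = 25*x^2/7 - x - 114/35.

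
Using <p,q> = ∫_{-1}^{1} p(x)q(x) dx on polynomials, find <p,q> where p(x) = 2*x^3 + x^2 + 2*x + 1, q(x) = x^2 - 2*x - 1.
<p,q> = -88/15

Expand the product: p(x)·q(x) = 2*x^5 - 3*x^4 - 2*x^3 - 4*x^2 - 4*x - 1.
∫_{-1}^{1} of each monomial x^k gives [2/(k+1) if k even, 0 if k odd]. Integrating term-by-term (or equivalently evaluating the antiderivative F(x) = x^6/3 - 3*x^5/5 - x^4/2 - 4*x^3/3 - 2*x^2 - x at the endpoints):
  F(1) − F(−1) = -51/10 − (23/30) = -88/15.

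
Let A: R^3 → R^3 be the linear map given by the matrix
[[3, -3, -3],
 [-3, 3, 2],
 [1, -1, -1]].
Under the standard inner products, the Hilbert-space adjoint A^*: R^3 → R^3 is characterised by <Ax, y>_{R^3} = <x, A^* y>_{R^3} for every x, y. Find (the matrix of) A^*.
A^* = A^T =
[[3, -3, 1],
 [-3, 3, -1],
 [-3, 2, -1]]

For real matrices with standard dot products, the defining identity <Ax, y> = <x, A^* y> gives (Ax)^T y = x^T (A^*) y, i.e. x^T A^T y = x^T (A^*) y. Since this holds for all x, y, we must have A^* = A^T. Therefore
A^* =
[[3, -3, 1],
 [-3, 3, -1],
 [-3, 2, -1]].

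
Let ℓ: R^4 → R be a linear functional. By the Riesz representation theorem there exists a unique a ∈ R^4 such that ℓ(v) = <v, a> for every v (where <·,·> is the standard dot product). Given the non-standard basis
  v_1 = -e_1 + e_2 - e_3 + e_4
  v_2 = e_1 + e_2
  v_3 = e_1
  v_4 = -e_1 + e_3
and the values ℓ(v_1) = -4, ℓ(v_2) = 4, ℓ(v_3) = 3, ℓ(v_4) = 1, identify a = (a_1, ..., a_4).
a = (3, 1, 4, 2)

Write a = (a_1, ..., a_4) in the standard basis. For each basis vector v_i, ℓ(v_i) = <v_i, a> is a linear equation in the a_j's. Collect the n equations into a matrix system V a = ℓ, where row i of V is v_i (expressed in the standard basis). Since V is invertible (lower-triangular with 1s on the diagonal, up to permutation), solve by back-substitution:
  V =
[[-1, 1, -1, 1],
 [1, 1, 0, 0],
 [1, 0, 0, 0],
 [-1, 0, 1, 0]]
  V a = (-4, 4, 3, 1)
Solving gives a = (3, 1, 4, 2).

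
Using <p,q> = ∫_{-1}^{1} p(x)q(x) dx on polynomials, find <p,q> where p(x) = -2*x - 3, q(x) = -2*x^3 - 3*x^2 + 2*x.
<p,q> = 74/15

Expand the product: p(x)·q(x) = 4*x^4 + 12*x^3 + 5*x^2 - 6*x.
∫_{-1}^{1} of each monomial x^k gives [2/(k+1) if k even, 0 if k odd]. Integrating term-by-term (or equivalently evaluating the antiderivative F(x) = 4*x^5/5 + 3*x^4 + 5*x^3/3 - 3*x^2 at the endpoints):
  F(1) − F(−1) = 37/15 − (-37/15) = 74/15.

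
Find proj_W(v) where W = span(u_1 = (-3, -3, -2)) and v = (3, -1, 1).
proj_W(v) = (12/11, 12/11, 8/11)

Set up U = [u_1 | ... | u_1] ∈ R^(3×1). The projector onto W = col(U) is P = U (U^T U)^(-1) U^T.
Compute U^T U =
  [22],
and U^T v = (-8).
Solve U^T U · c = U^T v for the coefficients: c = (-4/11). The projection is proj_W(v) = U c.
Check: (v - proj_W(v)) · u_1 = 0  (should be 0).
Result: proj_W(v) = (12/11, 12/11, 8/11).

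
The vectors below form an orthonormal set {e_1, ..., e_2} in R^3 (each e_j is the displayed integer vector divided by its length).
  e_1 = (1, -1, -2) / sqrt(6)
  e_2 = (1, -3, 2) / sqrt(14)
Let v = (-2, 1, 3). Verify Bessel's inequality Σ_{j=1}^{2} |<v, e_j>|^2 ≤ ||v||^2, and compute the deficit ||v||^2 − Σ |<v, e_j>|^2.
Σ |<v, e_j>|^2 = 95/7; ||v||^2 = 14; deficit = 3/7

Write each e_j = u_j / sqrt(<u_j, u_j>) where u_j is the displayed integer vector. Then <v, e_j> = <v, u_j> / sqrt(<u_j, u_j>), so |<v, e_j>|^2 = <v, u_j>^2 / <u_j, u_j>.
Coefficients: <v, e_1> = -9/sqrt(6), <v, e_2> = 1/sqrt(14).
Square and sum: Σ |<v, e_j>|^2 = 95/7.
Compute ||v||^2 = v·v = 14.
Deficit = 14 − 95/7 = 3/7 ≥ 0, confirming Bessel's inequality. (The deficit equals ||v − Σ <v,e_j> e_j||^2, the squared distance from v to span{e_j}.)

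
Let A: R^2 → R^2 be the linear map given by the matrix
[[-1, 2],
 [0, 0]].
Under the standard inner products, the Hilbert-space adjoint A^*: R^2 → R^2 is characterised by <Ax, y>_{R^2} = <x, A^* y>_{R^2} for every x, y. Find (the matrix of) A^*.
A^* = A^T =
[[-1, 0],
 [2, 0]]

For real matrices with standard dot products, the defining identity <Ax, y> = <x, A^* y> gives (Ax)^T y = x^T (A^*) y, i.e. x^T A^T y = x^T (A^*) y. Since this holds for all x, y, we must have A^* = A^T. Therefore
A^* =
[[-1, 0],
 [2, 0]].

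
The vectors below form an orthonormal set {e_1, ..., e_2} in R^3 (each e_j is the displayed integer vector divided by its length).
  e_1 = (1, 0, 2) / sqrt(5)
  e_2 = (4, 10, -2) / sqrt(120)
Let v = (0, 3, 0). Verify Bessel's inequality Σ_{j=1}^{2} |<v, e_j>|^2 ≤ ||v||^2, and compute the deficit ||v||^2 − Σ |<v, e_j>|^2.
Σ |<v, e_j>|^2 = 15/2; ||v||^2 = 9; deficit = 3/2

Write each e_j = u_j / sqrt(<u_j, u_j>) where u_j is the displayed integer vector. Then <v, e_j> = <v, u_j> / sqrt(<u_j, u_j>), so |<v, e_j>|^2 = <v, u_j>^2 / <u_j, u_j>.
Coefficients: <v, e_1> = 0/sqrt(5), <v, e_2> = 30/sqrt(120).
Square and sum: Σ |<v, e_j>|^2 = 15/2.
Compute ||v||^2 = v·v = 9.
Deficit = 9 − 15/2 = 3/2 ≥ 0, confirming Bessel's inequality. (The deficit equals ||v − Σ <v,e_j> e_j||^2, the squared distance from v to span{e_j}.)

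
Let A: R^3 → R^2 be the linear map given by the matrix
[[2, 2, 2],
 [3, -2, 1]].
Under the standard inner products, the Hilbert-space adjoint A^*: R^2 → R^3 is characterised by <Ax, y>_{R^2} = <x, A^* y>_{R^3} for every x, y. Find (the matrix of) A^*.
A^* = A^T =
[[2, 3],
 [2, -2],
 [2, 1]]

For real matrices with standard dot products, the defining identity <Ax, y> = <x, A^* y> gives (Ax)^T y = x^T (A^*) y, i.e. x^T A^T y = x^T (A^*) y. Since this holds for all x, y, we must have A^* = A^T. Therefore
A^* =
[[2, 3],
 [2, -2],
 [2, 1]].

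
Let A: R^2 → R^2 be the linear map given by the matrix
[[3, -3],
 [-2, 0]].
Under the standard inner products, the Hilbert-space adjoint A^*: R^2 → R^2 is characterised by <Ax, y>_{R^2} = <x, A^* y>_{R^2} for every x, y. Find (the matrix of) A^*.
A^* = A^T =
[[3, -2],
 [-3, 0]]

For real matrices with standard dot products, the defining identity <Ax, y> = <x, A^* y> gives (Ax)^T y = x^T (A^*) y, i.e. x^T A^T y = x^T (A^*) y. Since this holds for all x, y, we must have A^* = A^T. Therefore
A^* =
[[3, -2],
 [-3, 0]].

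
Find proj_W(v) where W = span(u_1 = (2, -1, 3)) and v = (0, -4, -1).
proj_W(v) = (1/7, -1/14, 3/14)

Set up U = [u_1 | ... | u_1] ∈ R^(3×1). The projector onto W = col(U) is P = U (U^T U)^(-1) U^T.
Compute U^T U =
  [14],
and U^T v = (1).
Solve U^T U · c = U^T v for the coefficients: c = (1/14). The projection is proj_W(v) = U c.
Check: (v - proj_W(v)) · u_1 = 0  (should be 0).
Result: proj_W(v) = (1/7, -1/14, 3/14).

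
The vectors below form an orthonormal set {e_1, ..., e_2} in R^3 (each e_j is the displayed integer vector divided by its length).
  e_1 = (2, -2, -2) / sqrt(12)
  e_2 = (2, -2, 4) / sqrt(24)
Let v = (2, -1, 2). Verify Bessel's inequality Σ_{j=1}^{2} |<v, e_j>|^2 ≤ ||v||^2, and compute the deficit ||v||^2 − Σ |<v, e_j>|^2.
Σ |<v, e_j>|^2 = 17/2; ||v||^2 = 9; deficit = 1/2

Write each e_j = u_j / sqrt(<u_j, u_j>) where u_j is the displayed integer vector. Then <v, e_j> = <v, u_j> / sqrt(<u_j, u_j>), so |<v, e_j>|^2 = <v, u_j>^2 / <u_j, u_j>.
Coefficients: <v, e_1> = 2/sqrt(12), <v, e_2> = 14/sqrt(24).
Square and sum: Σ |<v, e_j>|^2 = 17/2.
Compute ||v||^2 = v·v = 9.
Deficit = 9 − 17/2 = 1/2 ≥ 0, confirming Bessel's inequality. (The deficit equals ||v − Σ <v,e_j> e_j||^2, the squared distance from v to span{e_j}.)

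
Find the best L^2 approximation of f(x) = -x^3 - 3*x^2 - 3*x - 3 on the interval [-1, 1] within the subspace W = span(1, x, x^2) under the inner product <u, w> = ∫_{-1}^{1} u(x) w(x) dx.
g(x) = -3*x^2 - 18*x/5 - 3

The best approximation g ∈ W is the orthogonal projection of f onto W. Writing g = a_0 + a_1 x + a_2 x^2, the coefficients solve the normal equations G · a = b where
  G_{ij} = <φ_i, φ_j> and b_i = <f, φ_i>, with φ_0 = 1, φ_1 = x, φ_2 = x^2.
G =
  [2, 0, 2/3]
  [0, 2/3, 0]
  [2/3, 0, 2/5],
b = (-8, -12/5, -16/5).
Solving gives a_0 = -3, a_1 = -18/5, a_2 = -3, so
  g(x) = -3*x^2 - 18*x/5 - 3.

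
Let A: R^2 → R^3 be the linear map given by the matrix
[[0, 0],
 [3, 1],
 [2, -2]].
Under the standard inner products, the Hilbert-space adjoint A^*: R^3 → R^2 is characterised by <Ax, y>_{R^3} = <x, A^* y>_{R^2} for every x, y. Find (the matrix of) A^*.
A^* = A^T =
[[0, 3, 2],
 [0, 1, -2]]

For real matrices with standard dot products, the defining identity <Ax, y> = <x, A^* y> gives (Ax)^T y = x^T (A^*) y, i.e. x^T A^T y = x^T (A^*) y. Since this holds for all x, y, we must have A^* = A^T. Therefore
A^* =
[[0, 3, 2],
 [0, 1, -2]].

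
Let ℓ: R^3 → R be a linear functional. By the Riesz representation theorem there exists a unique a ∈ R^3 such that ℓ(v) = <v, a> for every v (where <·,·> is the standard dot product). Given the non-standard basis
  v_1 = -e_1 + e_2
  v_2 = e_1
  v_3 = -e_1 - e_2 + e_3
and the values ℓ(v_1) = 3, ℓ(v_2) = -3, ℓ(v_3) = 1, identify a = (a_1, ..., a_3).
a = (-3, 0, -2)

Write a = (a_1, ..., a_3) in the standard basis. For each basis vector v_i, ℓ(v_i) = <v_i, a> is a linear equation in the a_j's. Collect the n equations into a matrix system V a = ℓ, where row i of V is v_i (expressed in the standard basis). Since V is invertible (lower-triangular with 1s on the diagonal, up to permutation), solve by back-substitution:
  V =
[[-1, 1, 0],
 [1, 0, 0],
 [-1, -1, 1]]
  V a = (3, -3, 1)
Solving gives a = (-3, 0, -2).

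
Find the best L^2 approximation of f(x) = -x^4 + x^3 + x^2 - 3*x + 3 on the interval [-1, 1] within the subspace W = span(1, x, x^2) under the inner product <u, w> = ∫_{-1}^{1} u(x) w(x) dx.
g(x) = x^2/7 - 12*x/5 + 108/35

The best approximation g ∈ W is the orthogonal projection of f onto W. Writing g = a_0 + a_1 x + a_2 x^2, the coefficients solve the normal equations G · a = b where
  G_{ij} = <φ_i, φ_j> and b_i = <f, φ_i>, with φ_0 = 1, φ_1 = x, φ_2 = x^2.
G =
  [2, 0, 2/3]
  [0, 2/3, 0]
  [2/3, 0, 2/5],
b = (94/15, -8/5, 74/35).
Solving gives a_0 = 108/35, a_1 = -12/5, a_2 = 1/7, so
  g(x) = x^2/7 - 12*x/5 + 108/35.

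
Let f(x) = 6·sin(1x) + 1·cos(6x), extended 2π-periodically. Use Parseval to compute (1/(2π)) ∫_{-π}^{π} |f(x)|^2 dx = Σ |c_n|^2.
Σ |c_n|^2 = 37/2

Expand |f|^2 and use orthogonality of {sin(nx), cos(mx)} on [-π, π]:
  ∫_{-π}^{π} sin(nx)^2 dx = π, ∫ cos(mx)^2 dx = π, and cross terms integrate to 0.
So ∫_{-π}^{π} f(x)^2 dx = 6^2 · π + 1^2 · π = (36 + 1)π.
Divide by 2π: (36 + 1)/2 = 37/2.
By Parseval, this equals Σ |c_n|^2.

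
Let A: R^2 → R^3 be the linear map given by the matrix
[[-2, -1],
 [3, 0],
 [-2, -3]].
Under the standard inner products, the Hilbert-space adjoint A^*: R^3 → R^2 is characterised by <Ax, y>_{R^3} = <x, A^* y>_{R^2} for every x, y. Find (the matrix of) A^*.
A^* = A^T =
[[-2, 3, -2],
 [-1, 0, -3]]

For real matrices with standard dot products, the defining identity <Ax, y> = <x, A^* y> gives (Ax)^T y = x^T (A^*) y, i.e. x^T A^T y = x^T (A^*) y. Since this holds for all x, y, we must have A^* = A^T. Therefore
A^* =
[[-2, 3, -2],
 [-1, 0, -3]].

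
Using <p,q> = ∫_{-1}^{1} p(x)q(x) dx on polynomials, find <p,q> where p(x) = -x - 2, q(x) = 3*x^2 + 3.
<p,q> = -16

Expand the product: p(x)·q(x) = -3*x^3 - 6*x^2 - 3*x - 6.
∫_{-1}^{1} of each monomial x^k gives [2/(k+1) if k even, 0 if k odd]. Integrating term-by-term (or equivalently evaluating the antiderivative F(x) = -3*x^4/4 - 2*x^3 - 3*x^2/2 - 6*x at the endpoints):
  F(1) − F(−1) = -41/4 − (23/4) = -16.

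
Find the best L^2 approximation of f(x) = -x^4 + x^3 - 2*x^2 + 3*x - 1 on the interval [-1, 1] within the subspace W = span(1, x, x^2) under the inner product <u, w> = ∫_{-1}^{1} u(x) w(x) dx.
g(x) = -20*x^2/7 + 18*x/5 - 32/35

The best approximation g ∈ W is the orthogonal projection of f onto W. Writing g = a_0 + a_1 x + a_2 x^2, the coefficients solve the normal equations G · a = b where
  G_{ij} = <φ_i, φ_j> and b_i = <f, φ_i>, with φ_0 = 1, φ_1 = x, φ_2 = x^2.
G =
  [2, 0, 2/3]
  [0, 2/3, 0]
  [2/3, 0, 2/5],
b = (-56/15, 12/5, -184/105).
Solving gives a_0 = -32/35, a_1 = 18/5, a_2 = -20/7, so
  g(x) = -20*x^2/7 + 18*x/5 - 32/35.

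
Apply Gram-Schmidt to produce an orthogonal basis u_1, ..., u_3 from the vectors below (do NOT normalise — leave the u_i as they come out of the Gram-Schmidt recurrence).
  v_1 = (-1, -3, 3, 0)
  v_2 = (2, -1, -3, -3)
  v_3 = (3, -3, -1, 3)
Orthogonal basis:
  u_1 = (-1, -3, 3, 0)
  u_2 = (30/19, -43/19, -33/19, -3)
  u_3 = (1050/373, -759/373, -409/373, 1362/373)

Apply the Gram-Schmidt recurrence
  u_1 = v_1
  u_i = v_i − Σ_{j<i} ((v_i · u_j) / (u_j · u_j)) · u_j.

Step by step this gives:
  u_1 = (-1, -3, 3, 0)
  u_2 = (30/19, -43/19, -33/19, -3)
  u_3 = (1050/373, -759/373, -409/373, 1362/373)

Orthogonality check:
  u_2 · u_1 = 0 (should be 0)
  u_3 · u_1 = 0 (should be 0)
  u_3 · u_2 = 0 (should be 0)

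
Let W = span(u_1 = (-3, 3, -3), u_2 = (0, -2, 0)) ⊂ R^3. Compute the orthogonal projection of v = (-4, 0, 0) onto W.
proj_W(v) = (-2, 0, -2)

Set up U = [u_1 | ... | u_2] ∈ R^(3×2). The projector onto W = col(U) is P = U (U^T U)^(-1) U^T.
Compute U^T U =
  [27, -6]
  [-6, 4],
and U^T v = (12, 0).
Solve U^T U · c = U^T v for the coefficients: c = (2/3, 1). The projection is proj_W(v) = U c.
Check: (v - proj_W(v)) · u_1 = 0  (should be 0).
Check: (v - proj_W(v)) · u_2 = 0  (should be 0).
Result: proj_W(v) = (-2, 0, -2).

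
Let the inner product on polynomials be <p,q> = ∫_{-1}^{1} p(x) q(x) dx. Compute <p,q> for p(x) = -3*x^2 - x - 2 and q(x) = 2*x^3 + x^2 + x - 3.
<p,q> = 14

Expand the product: p(x)·q(x) = -6*x^5 - 5*x^4 - 8*x^3 + 6*x^2 + x + 6.
∫_{-1}^{1} of each monomial x^k gives [2/(k+1) if k even, 0 if k odd]. Integrating term-by-term (or equivalently evaluating the antiderivative F(x) = -x^6 - x^5 - 2*x^4 + 2*x^3 + x^2/2 + 6*x at the endpoints):
  F(1) − F(−1) = 9/2 − (-19/2) = 14.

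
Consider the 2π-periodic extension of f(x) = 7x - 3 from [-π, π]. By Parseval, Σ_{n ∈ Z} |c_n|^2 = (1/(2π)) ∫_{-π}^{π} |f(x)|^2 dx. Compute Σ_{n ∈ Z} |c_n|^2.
Σ |c_n|^2 = 49π^2/3 + 9

Expand and integrate term by term over [-π, π]:
  ∫ (7x)^2 dx = 49·(2π^3/3); ∫ 2·7·(-3)·x dx = 0 (odd integrand); ∫ (-3)^2 dx = 9·2π.
So (1/(2π)) ∫_{-π}^{π} (7x - 3)^2 dx = 49π^2/3 + 9 = 49π^2/3 + 9.
Parseval ⇒ Σ |c_n|^2 = 49π^2/3 + 9.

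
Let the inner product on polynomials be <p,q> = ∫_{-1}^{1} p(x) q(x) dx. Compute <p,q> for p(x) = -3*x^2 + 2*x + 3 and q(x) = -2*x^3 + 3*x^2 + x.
<p,q> = 32/15

Expand the product: p(x)·q(x) = 6*x^5 - 13*x^4 - 3*x^3 + 11*x^2 + 3*x.
∫_{-1}^{1} of each monomial x^k gives [2/(k+1) if k even, 0 if k odd]. Integrating term-by-term (or equivalently evaluating the antiderivative F(x) = x^6 - 13*x^5/5 - 3*x^4/4 + 11*x^3/3 + 3*x^2/2 at the endpoints):
  F(1) − F(−1) = 169/60 − (41/60) = 32/15.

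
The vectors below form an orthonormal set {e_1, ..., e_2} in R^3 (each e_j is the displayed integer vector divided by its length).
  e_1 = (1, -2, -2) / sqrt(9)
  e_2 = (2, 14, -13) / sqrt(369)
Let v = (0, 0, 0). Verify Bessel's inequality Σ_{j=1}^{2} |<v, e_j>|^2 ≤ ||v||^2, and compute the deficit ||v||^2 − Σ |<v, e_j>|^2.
Σ |<v, e_j>|^2 = 0; ||v||^2 = 0; deficit = 0

Write each e_j = u_j / sqrt(<u_j, u_j>) where u_j is the displayed integer vector. Then <v, e_j> = <v, u_j> / sqrt(<u_j, u_j>), so |<v, e_j>|^2 = <v, u_j>^2 / <u_j, u_j>.
Coefficients: <v, e_1> = 0/sqrt(9), <v, e_2> = 0/sqrt(369).
Square and sum: Σ |<v, e_j>|^2 = 0.
Compute ||v||^2 = v·v = 0.
Deficit = 0 − 0 = 0 ≥ 0, confirming Bessel's inequality. (The deficit equals ||v − Σ <v,e_j> e_j||^2, the squared distance from v to span{e_j}.)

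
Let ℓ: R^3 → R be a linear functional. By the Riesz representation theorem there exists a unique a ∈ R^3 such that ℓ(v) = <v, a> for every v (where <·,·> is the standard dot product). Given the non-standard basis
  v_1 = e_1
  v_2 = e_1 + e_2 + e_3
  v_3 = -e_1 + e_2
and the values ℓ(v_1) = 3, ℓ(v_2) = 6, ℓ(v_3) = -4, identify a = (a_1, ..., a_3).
a = (3, -1, 4)

Write a = (a_1, ..., a_3) in the standard basis. For each basis vector v_i, ℓ(v_i) = <v_i, a> is a linear equation in the a_j's. Collect the n equations into a matrix system V a = ℓ, where row i of V is v_i (expressed in the standard basis). Since V is invertible (lower-triangular with 1s on the diagonal, up to permutation), solve by back-substitution:
  V =
[[1, 0, 0],
 [1, 1, 1],
 [-1, 1, 0]]
  V a = (3, 6, -4)
Solving gives a = (3, -1, 4).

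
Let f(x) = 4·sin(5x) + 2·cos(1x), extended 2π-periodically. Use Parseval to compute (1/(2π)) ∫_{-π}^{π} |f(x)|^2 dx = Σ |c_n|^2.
Σ |c_n|^2 = 10

Expand |f|^2 and use orthogonality of {sin(nx), cos(mx)} on [-π, π]:
  ∫_{-π}^{π} sin(nx)^2 dx = π, ∫ cos(mx)^2 dx = π, and cross terms integrate to 0.
So ∫_{-π}^{π} f(x)^2 dx = 4^2 · π + 2^2 · π = (16 + 4)π.
Divide by 2π: (16 + 4)/2 = 10.
By Parseval, this equals Σ |c_n|^2.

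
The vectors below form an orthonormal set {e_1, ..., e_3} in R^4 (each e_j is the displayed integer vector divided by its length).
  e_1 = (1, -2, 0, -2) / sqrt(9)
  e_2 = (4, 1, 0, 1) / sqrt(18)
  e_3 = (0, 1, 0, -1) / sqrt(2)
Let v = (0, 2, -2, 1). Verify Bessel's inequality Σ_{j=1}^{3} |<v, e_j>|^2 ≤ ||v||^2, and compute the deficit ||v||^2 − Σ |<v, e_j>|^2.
Σ |<v, e_j>|^2 = 5; ||v||^2 = 9; deficit = 4

Write each e_j = u_j / sqrt(<u_j, u_j>) where u_j is the displayed integer vector. Then <v, e_j> = <v, u_j> / sqrt(<u_j, u_j>), so |<v, e_j>|^2 = <v, u_j>^2 / <u_j, u_j>.
Coefficients: <v, e_1> = -6/sqrt(9), <v, e_2> = 3/sqrt(18), <v, e_3> = 1/sqrt(2).
Square and sum: Σ |<v, e_j>|^2 = 5.
Compute ||v||^2 = v·v = 9.
Deficit = 9 − 5 = 4 ≥ 0, confirming Bessel's inequality. (The deficit equals ||v − Σ <v,e_j> e_j||^2, the squared distance from v to span{e_j}.)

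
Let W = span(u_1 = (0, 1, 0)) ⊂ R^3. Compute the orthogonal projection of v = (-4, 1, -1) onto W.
proj_W(v) = (0, 1, 0)

Set up U = [u_1 | ... | u_1] ∈ R^(3×1). The projector onto W = col(U) is P = U (U^T U)^(-1) U^T.
Compute U^T U =
  [1],
and U^T v = (1).
Solve U^T U · c = U^T v for the coefficients: c = (1). The projection is proj_W(v) = U c.
Check: (v - proj_W(v)) · u_1 = 0  (should be 0).
Result: proj_W(v) = (0, 1, 0).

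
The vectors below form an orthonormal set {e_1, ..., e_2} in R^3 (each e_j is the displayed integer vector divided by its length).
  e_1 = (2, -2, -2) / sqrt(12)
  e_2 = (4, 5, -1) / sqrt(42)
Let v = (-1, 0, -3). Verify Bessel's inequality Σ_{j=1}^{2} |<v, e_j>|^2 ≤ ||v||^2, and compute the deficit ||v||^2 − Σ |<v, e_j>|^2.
Σ |<v, e_j>|^2 = 19/14; ||v||^2 = 10; deficit = 121/14

Write each e_j = u_j / sqrt(<u_j, u_j>) where u_j is the displayed integer vector. Then <v, e_j> = <v, u_j> / sqrt(<u_j, u_j>), so |<v, e_j>|^2 = <v, u_j>^2 / <u_j, u_j>.
Coefficients: <v, e_1> = 4/sqrt(12), <v, e_2> = -1/sqrt(42).
Square and sum: Σ |<v, e_j>|^2 = 19/14.
Compute ||v||^2 = v·v = 10.
Deficit = 10 − 19/14 = 121/14 ≥ 0, confirming Bessel's inequality. (The deficit equals ||v − Σ <v,e_j> e_j||^2, the squared distance from v to span{e_j}.)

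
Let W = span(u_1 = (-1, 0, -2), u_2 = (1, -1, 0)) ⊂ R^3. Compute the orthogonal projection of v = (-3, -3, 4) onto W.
proj_W(v) = (5/9, 5/9, 20/9)

Set up U = [u_1 | ... | u_2] ∈ R^(3×2). The projector onto W = col(U) is P = U (U^T U)^(-1) U^T.
Compute U^T U =
  [5, -1]
  [-1, 2],
and U^T v = (-5, 0).
Solve U^T U · c = U^T v for the coefficients: c = (-10/9, -5/9). The projection is proj_W(v) = U c.
Check: (v - proj_W(v)) · u_1 = 0  (should be 0).
Check: (v - proj_W(v)) · u_2 = 0  (should be 0).
Result: proj_W(v) = (5/9, 5/9, 20/9).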